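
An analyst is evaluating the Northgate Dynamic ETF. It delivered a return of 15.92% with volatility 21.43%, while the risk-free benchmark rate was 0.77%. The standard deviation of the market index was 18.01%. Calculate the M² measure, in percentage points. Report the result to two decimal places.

13.50

Sharpe = (Rp − Rf) / σp = (15.92% − 0.77%) / 21.43% = 0.7070
M² = Rf + Sharpe × σm = 0.77% + 0.7070 × 18.01% = 13.5031%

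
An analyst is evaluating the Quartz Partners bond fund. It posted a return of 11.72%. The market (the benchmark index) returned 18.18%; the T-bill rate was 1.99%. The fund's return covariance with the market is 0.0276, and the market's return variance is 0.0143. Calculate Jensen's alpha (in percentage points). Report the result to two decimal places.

β = Cov / Var = 0.0276 / 0.0143 = 1.9301
E[R] = Rf + β(Rm − Rf) = 1.99% + 1.9301 × (18.18% − 1.99%) = 33.2383%
α = Rp − E[R] = 11.72% − 33.2383% = -21.5183

-21.52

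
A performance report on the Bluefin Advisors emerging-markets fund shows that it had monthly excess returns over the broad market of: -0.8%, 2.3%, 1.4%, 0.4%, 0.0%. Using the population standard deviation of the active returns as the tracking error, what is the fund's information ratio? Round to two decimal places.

r̄ = (-0.8 + 2.3 + 1.4 + 0.4 + 0) / 5 = 0.6600%
Σ(r − r̄)² = (-0.8 − 0.6600)² + (2.3 − 0.6600)² + … = 5.8720
population σ = √(5.8720 / 5) = √1.1744 = 1.0837%
IR = r̄ / tracking error = 0.6600 / 1.0837 = 0.6090

0.61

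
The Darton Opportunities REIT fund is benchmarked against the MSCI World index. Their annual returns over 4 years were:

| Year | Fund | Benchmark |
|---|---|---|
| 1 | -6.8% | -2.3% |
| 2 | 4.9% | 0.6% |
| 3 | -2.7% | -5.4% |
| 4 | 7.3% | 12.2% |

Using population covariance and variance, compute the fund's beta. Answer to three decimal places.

0.671

r̄p = 0.6750%,  r̄m = 1.2750%
Cov = Σ(rp − r̄p)(rm − r̄m) / 4 = 29.6944
Var(rm) = Σ(rm − r̄m)² / 4 = 44.2869
β = Cov / Var = 29.6944 / 44.2869 = 0.6705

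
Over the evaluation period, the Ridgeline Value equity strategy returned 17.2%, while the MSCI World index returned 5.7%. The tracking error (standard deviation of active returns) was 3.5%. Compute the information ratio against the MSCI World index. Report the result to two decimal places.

3.29

IR = (Rp − Rb) / TE = (17.2% − 5.7%) / 3.5% = 11.50% / 3.5% = 3.2857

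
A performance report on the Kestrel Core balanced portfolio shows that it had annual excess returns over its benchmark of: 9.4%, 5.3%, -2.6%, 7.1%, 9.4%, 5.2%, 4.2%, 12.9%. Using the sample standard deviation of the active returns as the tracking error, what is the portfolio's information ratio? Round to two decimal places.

Mean return μ = 50.90 / 8 = 6.3625%
Σ(r − μ)² = 149.2188; sample σ = √(149.2188/7) = 4.6170%
IR = μ / tracking error = 6.3625 / 4.6170 = 1.3781

1.38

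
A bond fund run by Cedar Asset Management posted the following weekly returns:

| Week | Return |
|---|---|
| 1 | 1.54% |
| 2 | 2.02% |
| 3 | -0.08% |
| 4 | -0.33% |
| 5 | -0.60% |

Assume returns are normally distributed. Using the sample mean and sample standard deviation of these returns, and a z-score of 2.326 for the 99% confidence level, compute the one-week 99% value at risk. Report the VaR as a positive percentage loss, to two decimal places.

2.25

r̄ = (1.54 + 2.02 − 0.08 − 0.33 − 0.6) / 5 = 0.5100%
Σ(r − r̄)² = 5.6268; sample σ = √(5.6268/4) = 1.1860%
VaR = −(r̄ − z·σ) = −(0.5100 − 2.326 × 1.1860) = −(-2.2486) = 2.2486%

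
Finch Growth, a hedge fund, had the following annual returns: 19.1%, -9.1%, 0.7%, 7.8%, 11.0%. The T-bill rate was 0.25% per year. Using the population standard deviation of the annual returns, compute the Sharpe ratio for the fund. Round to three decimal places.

r̄ = (19.1 − 9.1 + 0.7 + 7.8 + 11) / 5 = 29.50 / 5 = 5.9000%
Population σ = √[Σ(r − r̄)² / 5] = √[455.9000 / 5] = √91.1800 = 9.5488%
Sharpe = (r̄ − rf) / σ = (5.9000 − 0.25) / 9.5488 = 5.6500 / 9.5488 = 0.5917

0.592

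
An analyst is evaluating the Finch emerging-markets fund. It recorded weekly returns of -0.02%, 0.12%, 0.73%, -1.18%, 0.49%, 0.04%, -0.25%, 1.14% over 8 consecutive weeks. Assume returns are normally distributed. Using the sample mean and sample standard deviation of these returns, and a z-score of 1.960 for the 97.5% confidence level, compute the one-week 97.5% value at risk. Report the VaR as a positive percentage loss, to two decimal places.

Mean return r̄ = 1.070 / 8 = 0.1338%
Σ(r − r̄)² = 3.4008; sample σ = √(3.4008/7) = 0.6970%
VaR = −(r̄ − z·σ) = −(0.1338 − 1.960 × 0.6970) = −(-1.2323) = 1.2323%

1.23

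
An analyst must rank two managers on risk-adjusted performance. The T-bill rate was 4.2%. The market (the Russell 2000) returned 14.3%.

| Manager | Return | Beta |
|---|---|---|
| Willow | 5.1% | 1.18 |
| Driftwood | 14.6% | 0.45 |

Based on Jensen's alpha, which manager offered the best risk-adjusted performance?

Driftwood

Willow: α = 5.1% − [4.2% + 1.18 × (14.3% − 4.2%)] = -11.018
Driftwood: α = 14.6% − [4.2% + 0.45 × (14.3% − 4.2%)] = 5.855
Highest: Driftwood (5.855).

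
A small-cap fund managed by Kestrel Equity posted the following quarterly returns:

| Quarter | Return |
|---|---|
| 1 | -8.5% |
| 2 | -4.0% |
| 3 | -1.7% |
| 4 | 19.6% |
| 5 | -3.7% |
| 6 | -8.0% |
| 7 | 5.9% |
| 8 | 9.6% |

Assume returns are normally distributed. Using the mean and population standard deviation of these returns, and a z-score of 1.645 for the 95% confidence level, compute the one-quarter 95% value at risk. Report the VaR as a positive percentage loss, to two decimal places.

r̄ = (-8.5 − 4 − 1.7 + 19.6 − 3.7 − 8 + 5.9 + 9.6) / 8 = 1.1500%
Σ(r − r̄)² = (-8.5 − 1.1500)² + (-4 − 1.1500)² + (-1.7 − 1.1500)² + … = 669.3800
σ = √[669.3800 / 8] = 9.1473%
VaR = −(r̄ − z·σ) = −(1.1500 − 1.645 × 9.1473) = −(-13.8973) = 13.8973%

13.90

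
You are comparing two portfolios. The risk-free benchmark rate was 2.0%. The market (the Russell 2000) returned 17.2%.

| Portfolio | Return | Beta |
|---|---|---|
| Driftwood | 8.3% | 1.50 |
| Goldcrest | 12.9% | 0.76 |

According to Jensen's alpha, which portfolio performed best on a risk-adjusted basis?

Goldcrest

Driftwood: α = 8.3% − [2.0% + 1.50 × (17.2% − 2.0%)] = -16.500
Goldcrest: α = 12.9% − [2.0% + 0.76 × (17.2% − 2.0%)] = -0.652
Highest: Goldcrest (-0.652).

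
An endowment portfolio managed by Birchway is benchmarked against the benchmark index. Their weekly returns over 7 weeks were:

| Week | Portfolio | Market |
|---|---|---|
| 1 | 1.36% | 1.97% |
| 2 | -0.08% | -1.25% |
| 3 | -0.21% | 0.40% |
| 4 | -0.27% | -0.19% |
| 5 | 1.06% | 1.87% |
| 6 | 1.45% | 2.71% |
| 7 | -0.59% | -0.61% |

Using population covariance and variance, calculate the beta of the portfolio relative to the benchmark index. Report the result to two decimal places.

0.53

r̄p = 0.3886%,  r̄m = 0.7000%
Cov = Σ(rp − r̄p)(rm − r̄m) / 7 = 1.0163
Var(rm) = Σ(rm − r̄m)² / 7 = 1.9175
β = Cov / Var = 1.0163 / 1.9175 = 0.5300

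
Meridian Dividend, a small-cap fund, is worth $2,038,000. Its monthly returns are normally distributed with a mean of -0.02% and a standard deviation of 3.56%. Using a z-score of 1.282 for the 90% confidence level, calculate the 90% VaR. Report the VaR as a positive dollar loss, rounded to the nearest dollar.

$93,420

Return at the 90% tail: μ − z·σ = -0.02% − 1.282 × 3.56% = -0.02 − 4.56392 = -4.58392%
VaR = −(-4.58392%) × $2,038,000 = 4.58392% × $2,038,000 = $93,420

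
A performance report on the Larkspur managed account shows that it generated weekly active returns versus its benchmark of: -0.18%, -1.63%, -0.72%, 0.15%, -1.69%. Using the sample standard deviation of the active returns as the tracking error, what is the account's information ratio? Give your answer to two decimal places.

-0.98

μ = (-0.18 − 1.63 − 0.72 + 0.15 − 1.69) / 5 = -0.8140%
Σ(r − μ)² = 2.7733; sample σ = √(2.7733/4) = 0.8327%
IR = μ / tracking error = -0.8140 / 0.8327 = -0.9775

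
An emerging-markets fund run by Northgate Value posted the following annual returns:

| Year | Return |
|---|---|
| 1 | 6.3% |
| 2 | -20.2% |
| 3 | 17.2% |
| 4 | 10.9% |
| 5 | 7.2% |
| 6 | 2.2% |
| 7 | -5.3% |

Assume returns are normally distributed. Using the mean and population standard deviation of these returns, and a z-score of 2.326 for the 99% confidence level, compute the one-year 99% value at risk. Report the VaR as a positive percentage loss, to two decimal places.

r̄ = (6.3 − 20.2 + 17.2 + 10.9 + 7.2 + 2.2 − 5.3) / 7 = 2.6143%
Population std dev = √[899.3086 / 7] = 11.3346%
VaR = −(r̄ − z·σ) = −(2.6143 − 2.326 × 11.3346) = −(-23.7500) = 23.7500%

23.75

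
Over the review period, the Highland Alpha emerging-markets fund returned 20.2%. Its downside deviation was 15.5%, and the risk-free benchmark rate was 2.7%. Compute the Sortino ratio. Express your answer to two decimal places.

1.13

Sortino = (Rp − Rf) / σd = (20.2% − 2.7%) / 15.5% = 17.50% / 15.5% = 1.1290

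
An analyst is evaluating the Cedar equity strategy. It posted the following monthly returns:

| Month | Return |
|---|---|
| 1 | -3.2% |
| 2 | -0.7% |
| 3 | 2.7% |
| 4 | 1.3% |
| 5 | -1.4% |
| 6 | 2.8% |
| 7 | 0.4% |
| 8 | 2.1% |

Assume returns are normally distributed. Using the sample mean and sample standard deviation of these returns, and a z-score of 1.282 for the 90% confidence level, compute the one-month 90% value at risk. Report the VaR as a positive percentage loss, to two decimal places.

2.24

r̄ = (-3.2 − 0.7 + 2.7 + 1.3 − 1.4 + 2.8 + 0.4 + 2.1) / 8 = 0.5000%
Σ(r − r̄)² = 32.0800; sample σ = √(32.0800/7) = 2.1408%
VaR = −(r̄ − z·σ) = −(0.5000 − 1.282 × 2.1408) = −(-2.2445) = 2.2445%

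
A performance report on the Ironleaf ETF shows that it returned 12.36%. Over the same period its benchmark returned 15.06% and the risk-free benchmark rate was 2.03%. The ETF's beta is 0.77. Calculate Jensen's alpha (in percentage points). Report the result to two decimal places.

CAPM expected return = Rf + β(Rm − Rf) = 2.03% + 0.77 × (15.06% − 2.03%) = 2.03 + 0.77 × 13.03 = 12.0631%
Jensen's α = Rp − E[R] = 12.36% − 12.0631% = 0.2969

0.30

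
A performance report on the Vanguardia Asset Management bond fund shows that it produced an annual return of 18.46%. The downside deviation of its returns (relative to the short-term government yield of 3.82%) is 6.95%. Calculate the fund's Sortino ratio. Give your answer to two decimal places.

Sortino = (Rp − Rf) / σd = (18.46% − 3.82%) / 6.95% = 14.64% / 6.95% = 2.1065

2.11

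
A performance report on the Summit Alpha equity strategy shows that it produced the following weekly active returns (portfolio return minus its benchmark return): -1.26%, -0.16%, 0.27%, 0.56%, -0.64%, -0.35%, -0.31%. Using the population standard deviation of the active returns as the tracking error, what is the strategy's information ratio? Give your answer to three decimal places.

r̄ = (-1.26 − 0.16 + 0.27 + 0.56 − 0.64 − 0.35 − 0.31) / 7 = -1.890 / 7 = -0.2700%
Σ(r − r̄)² = 2.1176; population σ = √(2.1176/7) = 0.5500%
IR = r̄ / tracking error = -0.2700 / 0.5500 = -0.4909

-0.491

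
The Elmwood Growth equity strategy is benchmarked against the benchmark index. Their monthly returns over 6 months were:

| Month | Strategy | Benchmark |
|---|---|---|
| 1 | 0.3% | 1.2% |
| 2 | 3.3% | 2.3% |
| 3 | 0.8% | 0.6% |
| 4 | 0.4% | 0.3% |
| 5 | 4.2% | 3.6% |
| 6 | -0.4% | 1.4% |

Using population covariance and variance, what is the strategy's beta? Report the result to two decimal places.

r̄p = 1.4333%,  r̄m = 1.5667%
Cov = Σ(rp − r̄p)(rm − r̄m) / 6 = 1.6061
Var(rm) = Σ(rm − r̄m)² / 6 = 1.2289
β = Cov / Var = 1.6061 / 1.2289 = 1.3069

1.31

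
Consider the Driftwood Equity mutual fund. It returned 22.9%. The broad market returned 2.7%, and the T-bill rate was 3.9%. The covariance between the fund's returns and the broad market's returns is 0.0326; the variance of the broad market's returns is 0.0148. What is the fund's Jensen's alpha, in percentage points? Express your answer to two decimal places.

β = Cov / Var = 0.0326 / 0.0148 = 2.2027
E[R] = Rf + β(Rm − Rf) = 3.9% + 2.2027 × (2.7% − 3.9%) = 1.2568%
α = Rp − E[R] = 22.9% − 1.2568% = 21.6432

21.64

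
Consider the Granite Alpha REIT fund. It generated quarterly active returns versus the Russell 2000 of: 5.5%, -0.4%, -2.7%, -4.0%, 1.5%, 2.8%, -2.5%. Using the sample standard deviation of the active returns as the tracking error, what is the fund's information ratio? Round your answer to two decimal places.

Mean return r̄ = 0.20 / 7 = 0.0286%
Sample std dev = √[70.0343 / 6] = 3.4165%
IR = r̄ / tracking error = 0.0286 / 3.4165 = 0.0084

0.01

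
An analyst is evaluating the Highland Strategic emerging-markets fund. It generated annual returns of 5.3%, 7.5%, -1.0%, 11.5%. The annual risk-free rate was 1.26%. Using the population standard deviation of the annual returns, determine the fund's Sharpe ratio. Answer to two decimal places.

1.01

r̄ = (5.3 + 7.5 − 1 + 11.5) / 4 = 5.8250%
Population std dev = √[81.8675 / 4] = 4.5240%
Sharpe = (r̄ − rf) / σ = (5.8250 − 1.26) / 4.5240 = 4.5650 / 4.5240 = 1.0091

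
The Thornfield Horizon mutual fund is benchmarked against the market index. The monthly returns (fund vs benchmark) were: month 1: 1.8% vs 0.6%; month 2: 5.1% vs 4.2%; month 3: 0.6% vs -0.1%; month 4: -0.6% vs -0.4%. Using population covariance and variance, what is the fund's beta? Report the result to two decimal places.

r̄p = 1.7250%,  r̄m = 1.0750%
Cov = Σ(rp − r̄p)(rm − r̄m) / 4 = 3.8156
Var(rm) = Σ(rm − r̄m)² / 4 = 3.3869
β = Cov / Var = 3.8156 / 3.3869 = 1.1266

1.13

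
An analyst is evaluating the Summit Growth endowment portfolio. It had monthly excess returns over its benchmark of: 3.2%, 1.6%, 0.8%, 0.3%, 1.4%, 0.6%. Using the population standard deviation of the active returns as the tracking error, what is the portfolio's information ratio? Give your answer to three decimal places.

Mean return r̄ = 7.90 / 6 = 1.3167%
Σ(r − r̄)² = (3.2 − 1.3167)² + (1.6 − 1.3167)² + … = 5.4483
population σ = √(5.4483 / 6) = √0.9081 = 0.9529%
IR = r̄ / tracking error = 1.3167 / 0.9529 = 1.3818

1.382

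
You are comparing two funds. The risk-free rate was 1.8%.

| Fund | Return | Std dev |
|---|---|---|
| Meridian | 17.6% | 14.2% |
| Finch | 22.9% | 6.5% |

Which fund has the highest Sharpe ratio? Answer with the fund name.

Finch

Meridian: Sharpe ratio = (17.6% − 1.8%) / 14.2% = 1.113
Finch: Sharpe ratio = (22.9% − 1.8%) / 6.5% = 3.246
Highest: Finch (3.246).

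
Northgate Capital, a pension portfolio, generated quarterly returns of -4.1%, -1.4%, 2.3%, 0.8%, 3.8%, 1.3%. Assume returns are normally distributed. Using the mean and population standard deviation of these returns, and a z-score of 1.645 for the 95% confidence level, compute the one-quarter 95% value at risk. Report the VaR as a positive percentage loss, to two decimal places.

3.78

Mean return r̄ = 2.70 / 6 = 0.4500%
Σ(r − r̄)² = (-4.1 − 0.4500)² + (-1.4 − 0.4500)² + (2.3 − 0.4500)² + … = 39.6150
population σ = √(39.6150 / 6) = √6.6025 = 2.5695%
VaR = −(r̄ − z·σ) = −(0.4500 − 1.645 × 2.5695) = −(-3.7768) = 3.7768%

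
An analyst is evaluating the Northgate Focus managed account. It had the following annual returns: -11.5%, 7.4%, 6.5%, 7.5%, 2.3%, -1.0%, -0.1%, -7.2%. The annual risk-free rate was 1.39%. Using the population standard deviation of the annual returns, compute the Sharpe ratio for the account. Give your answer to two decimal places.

r̄ = (-11.5 + 7.4 + 6.5 + 7.5 + 2.3 − 1 − 0.1 − 7.2) / 8 = 0.4875%
Σ(r − r̄)² = (-11.5 − 0.4875)² + (7.4 − 0.4875)² + … = 341.7488
σ = √[341.7488 / 8] = 6.5359%
Sharpe = (r̄ − rf) / σ = (0.4875 − 1.39) / 6.5359 = -0.9025 / 6.5359 = -0.1381

-0.14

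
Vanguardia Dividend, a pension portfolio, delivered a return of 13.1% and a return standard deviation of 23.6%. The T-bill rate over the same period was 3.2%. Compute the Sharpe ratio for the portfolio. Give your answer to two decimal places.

0.42

Sharpe = (Rp − Rf) / σp = (13.1% − 3.2%) / 23.6% = 9.90% / 23.6% = 0.4195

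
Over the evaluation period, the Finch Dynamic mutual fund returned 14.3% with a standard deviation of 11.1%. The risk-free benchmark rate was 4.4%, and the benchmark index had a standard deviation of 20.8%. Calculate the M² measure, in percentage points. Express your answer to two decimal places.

22.95

Sharpe = (Rp − Rf) / σp = (14.3% − 4.4%) / 11.1% = 0.8919
M² = Rf + Sharpe × σm = 4.4% + 0.8919 × 20.8% = 22.9515%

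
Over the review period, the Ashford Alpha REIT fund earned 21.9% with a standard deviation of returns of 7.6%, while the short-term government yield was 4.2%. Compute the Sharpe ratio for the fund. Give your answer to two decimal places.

2.33

Sharpe = (Rp − Rf) / σp = (21.9% − 4.2%) / 7.6% = 17.70% / 7.6% = 2.3289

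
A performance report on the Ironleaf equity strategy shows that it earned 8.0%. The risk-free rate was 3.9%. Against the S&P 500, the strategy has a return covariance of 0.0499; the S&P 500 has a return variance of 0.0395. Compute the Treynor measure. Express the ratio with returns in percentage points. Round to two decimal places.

β = Cov / Var = 0.0499 / 0.0395 = 1.2633
Treynor = (Rp − Rf) / β = (8.0% − 3.9%) / 1.2633 = 4.10 / 1.2633 = 3.2455

3.25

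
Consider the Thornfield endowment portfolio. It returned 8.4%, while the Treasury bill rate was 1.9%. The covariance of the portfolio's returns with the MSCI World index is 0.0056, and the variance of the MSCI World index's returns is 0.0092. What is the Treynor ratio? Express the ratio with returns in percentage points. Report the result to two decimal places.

10.68

β = Cov / Var = 0.0056 / 0.0092 = 0.6087
Treynor = (Rp − Rf) / β = (8.4% − 1.9%) / 0.6087 = 6.50 / 0.6087 = 10.6785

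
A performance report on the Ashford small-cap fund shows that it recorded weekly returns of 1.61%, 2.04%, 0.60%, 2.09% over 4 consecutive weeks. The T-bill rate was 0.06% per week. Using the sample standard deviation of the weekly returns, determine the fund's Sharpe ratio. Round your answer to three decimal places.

μ = (1.61 + 2.04 + 0.6 + 2.09) / 4 = 6.340 / 4 = 1.5850%
Sample σ = √[Σ(r − μ)² / 3] = √[1.4329 / 3] = √0.4776 = 0.6911%
Sharpe = (μ − rf) / σ = (1.5850 − 0.06) / 0.6911 = 1.5250 / 0.6911 = 2.2066

2.207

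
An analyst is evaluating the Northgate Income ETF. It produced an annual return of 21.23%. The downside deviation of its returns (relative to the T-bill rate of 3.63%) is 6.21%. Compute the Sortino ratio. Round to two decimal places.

Sortino = (Rp − Rf) / σd = (21.23% − 3.63%) / 6.21% = 17.60% / 6.21% = 2.8341

2.83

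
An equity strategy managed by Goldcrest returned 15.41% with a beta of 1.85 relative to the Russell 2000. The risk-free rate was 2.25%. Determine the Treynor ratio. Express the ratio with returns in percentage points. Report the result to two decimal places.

Treynor = (Rp − Rf) / β = (15.41% − 2.25%) / 1.85 = 13.16 / 1.85 = 7.1135

7.11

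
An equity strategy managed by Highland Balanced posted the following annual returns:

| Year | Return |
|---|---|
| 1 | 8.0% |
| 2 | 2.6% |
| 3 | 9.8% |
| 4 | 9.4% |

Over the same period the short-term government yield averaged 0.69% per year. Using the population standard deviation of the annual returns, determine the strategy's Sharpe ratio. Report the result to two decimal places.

2.35

r̄ = (8 + 2.6 + 9.8 + 9.4) / 4 = 29.80 / 4 = 7.4500%
Population std dev = √[33.1500 / 4] = 2.8788%
Sharpe = (r̄ − rf) / σ = (7.4500 − 0.69) / 2.8788 = 6.7600 / 2.8788 = 2.3482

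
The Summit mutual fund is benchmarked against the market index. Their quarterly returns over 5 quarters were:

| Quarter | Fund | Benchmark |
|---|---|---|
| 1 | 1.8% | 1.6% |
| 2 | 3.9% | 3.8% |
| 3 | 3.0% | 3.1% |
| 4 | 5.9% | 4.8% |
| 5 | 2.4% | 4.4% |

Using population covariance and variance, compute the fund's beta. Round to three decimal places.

0.897

r̄p = 3.4000%,  r̄m = 3.5400%
Cov = Σ(rp − r̄p)(rm − r̄m) / 5 = 1.1400
Var(rm) = Σ(rm − r̄m)² / 5 = 1.2704
β = Cov / Var = 1.1400 / 1.2704 = 0.8974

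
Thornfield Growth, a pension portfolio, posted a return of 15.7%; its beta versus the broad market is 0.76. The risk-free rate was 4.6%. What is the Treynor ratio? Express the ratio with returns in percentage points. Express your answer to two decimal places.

14.61

Treynor = (Rp − Rf) / β = (15.7% − 4.6%) / 0.76 = 11.10 / 0.76 = 14.6053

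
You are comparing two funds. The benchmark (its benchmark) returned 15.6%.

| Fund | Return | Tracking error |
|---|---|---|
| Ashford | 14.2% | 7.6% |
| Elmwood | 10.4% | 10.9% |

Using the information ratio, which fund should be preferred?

Ashford: IR = (14.2% − 15.6%) / 7.6% = -0.184
Elmwood: IR = (10.4% − 15.6%) / 10.9% = -0.477
Highest: Ashford (-0.184).

Ashford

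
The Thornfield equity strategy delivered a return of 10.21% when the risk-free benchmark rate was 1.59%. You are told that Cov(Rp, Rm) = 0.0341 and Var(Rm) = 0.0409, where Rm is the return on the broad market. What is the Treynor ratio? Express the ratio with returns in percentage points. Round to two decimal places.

10.34

β = Cov / Var = 0.0341 / 0.0409 = 0.8337
Treynor = (Rp − Rf) / β = (10.21% − 1.59%) / 0.8337 = 8.62 / 0.8337 = 10.3395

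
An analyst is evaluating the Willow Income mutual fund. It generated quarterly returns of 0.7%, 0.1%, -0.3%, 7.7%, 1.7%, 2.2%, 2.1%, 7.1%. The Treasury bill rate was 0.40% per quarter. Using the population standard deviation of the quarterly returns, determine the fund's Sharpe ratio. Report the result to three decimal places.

0.789

Mean return μ = 21.30 / 8 = 2.6625%
Σ(r − μ)² = 65.7188; population σ = √(65.7188/8) = 2.8662%
Sharpe = (μ − rf) / σ = (2.6625 − 0.4) / 2.8662 = 2.2625 / 2.8662 = 0.7894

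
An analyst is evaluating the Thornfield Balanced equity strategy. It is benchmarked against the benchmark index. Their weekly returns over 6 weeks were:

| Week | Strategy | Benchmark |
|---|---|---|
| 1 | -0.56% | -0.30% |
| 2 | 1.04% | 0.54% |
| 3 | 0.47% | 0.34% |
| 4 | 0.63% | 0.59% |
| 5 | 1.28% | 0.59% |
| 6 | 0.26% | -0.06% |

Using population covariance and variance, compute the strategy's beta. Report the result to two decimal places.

1.56

r̄p = 0.5200%,  r̄m = 0.2833%
Cov = Σ(rp − r̄p)(rm − r̄m) / 6 = 0.1861
Var(rm) = Σ(rm − r̄m)² / 6 = 0.1192
β = Cov / Var = 0.1861 / 0.1192 = 1.5612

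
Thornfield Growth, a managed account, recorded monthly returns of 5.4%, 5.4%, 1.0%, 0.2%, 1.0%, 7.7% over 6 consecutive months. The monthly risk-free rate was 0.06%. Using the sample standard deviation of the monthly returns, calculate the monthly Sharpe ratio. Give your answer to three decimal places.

μ = (5.4 + 5.4 + 1 + 0.2 + 1 + 7.7) / 6 = 3.4500%
Σ(r − μ)² = (5.4 − 3.4500)² + (5.4 − 3.4500)² + (1 − 3.4500)² + … = 48.2350
σ = √[48.2350 / 5] = 3.1060%
Sharpe = (μ − rf) / σ = (3.4500 − 0.06) / 3.1060 = 3.3900 / 3.1060 = 1.0914

1.091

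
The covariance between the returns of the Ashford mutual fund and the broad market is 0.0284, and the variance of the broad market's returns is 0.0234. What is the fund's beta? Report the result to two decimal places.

1.21

β = Cov(Rp, Rm) / Var(Rm) = 0.0284 / 0.0234 = 1.2137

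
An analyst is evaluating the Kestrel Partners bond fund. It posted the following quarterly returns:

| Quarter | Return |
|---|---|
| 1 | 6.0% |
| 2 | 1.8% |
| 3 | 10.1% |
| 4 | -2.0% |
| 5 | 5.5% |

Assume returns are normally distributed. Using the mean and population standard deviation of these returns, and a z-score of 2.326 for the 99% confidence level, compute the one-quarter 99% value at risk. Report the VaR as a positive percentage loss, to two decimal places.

r̄ = (6 + 1.8 + 10.1 − 2 + 5.5) / 5 = 21.40 / 5 = 4.2800%
Σ(r − r̄)² = 83.9080; population σ = √(83.9080/5) = 4.0965%
VaR = −(r̄ − z·σ) = −(4.2800 − 2.326 × 4.0965) = −(-5.2485) = 5.2485%

5.25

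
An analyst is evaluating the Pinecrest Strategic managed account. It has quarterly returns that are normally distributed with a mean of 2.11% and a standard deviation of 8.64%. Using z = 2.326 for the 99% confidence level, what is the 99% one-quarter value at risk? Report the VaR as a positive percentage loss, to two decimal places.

17.99

VaR (as % loss) = −(μ − z·σ) = −(2.11% − 2.326 × 8.64%) = −(-17.98664%) = 17.98664%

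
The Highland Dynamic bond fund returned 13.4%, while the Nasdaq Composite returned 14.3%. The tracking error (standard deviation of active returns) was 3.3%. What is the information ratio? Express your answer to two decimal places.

-0.27

IR = (Rp − Rb) / TE = (13.4% − 14.3%) / 3.3% = -0.90% / 3.3% = -0.2727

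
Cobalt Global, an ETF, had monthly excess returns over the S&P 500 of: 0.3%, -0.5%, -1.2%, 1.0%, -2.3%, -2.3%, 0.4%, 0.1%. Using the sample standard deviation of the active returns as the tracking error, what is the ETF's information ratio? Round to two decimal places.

-0.45

μ = (0.3 − 0.5 − 1.2 + 1 − 2.3 − 2.3 + 0.4 + 0.1) / 8 = -4.50 / 8 = -0.5625%
Σ(r − μ)² = 10.9988; sample σ = √(10.9988/7) = 1.2535%
IR = μ / tracking error = -0.5625 / 1.2535 = -0.4487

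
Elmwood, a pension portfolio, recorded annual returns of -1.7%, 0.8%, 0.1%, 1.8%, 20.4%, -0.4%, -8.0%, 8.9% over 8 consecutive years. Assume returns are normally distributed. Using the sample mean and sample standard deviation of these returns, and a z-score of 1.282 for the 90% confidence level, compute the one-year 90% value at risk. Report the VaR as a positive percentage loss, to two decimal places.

Mean return r̄ = 21.90 / 8 = 2.7375%
Sample std dev = √[506.3588 / 7] = 8.5051%
VaR = −(r̄ − z·σ) = −(2.7375 − 1.282 × 8.5051) = −(-8.1660) = 8.1660%

8.17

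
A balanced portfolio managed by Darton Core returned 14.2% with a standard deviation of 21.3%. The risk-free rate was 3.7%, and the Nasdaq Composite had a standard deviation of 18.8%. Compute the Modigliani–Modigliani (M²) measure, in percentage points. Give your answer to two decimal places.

12.97

Sharpe = (Rp − Rf) / σp = (14.2% − 3.7%) / 21.3% = 0.4930
M² = Rf + Sharpe × σm = 3.7% + 0.4930 × 18.8% = 12.9684%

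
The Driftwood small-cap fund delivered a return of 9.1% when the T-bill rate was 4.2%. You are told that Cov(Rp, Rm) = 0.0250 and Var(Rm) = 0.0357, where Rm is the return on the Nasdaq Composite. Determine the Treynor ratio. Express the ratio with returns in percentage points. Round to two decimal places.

7.00

β = Cov / Var = 0.0250 / 0.0357 = 0.7003
Treynor = (Rp − Rf) / β = (9.1% − 4.2%) / 0.7003 = 4.90 / 0.7003 = 6.9970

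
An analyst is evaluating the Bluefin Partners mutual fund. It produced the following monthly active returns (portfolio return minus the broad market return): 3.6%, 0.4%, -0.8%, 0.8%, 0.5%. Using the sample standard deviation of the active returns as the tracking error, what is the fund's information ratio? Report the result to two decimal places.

μ = (3.6 + 0.4 − 0.8 + 0.8 + 0.5) / 5 = 0.9000%
Sample σ = √[Σ(r − μ)² / 4] = √[10.6000 / 4] = √2.6500 = 1.6279%
IR = μ / tracking error = 0.9000 / 1.6279 = 0.5529

0.55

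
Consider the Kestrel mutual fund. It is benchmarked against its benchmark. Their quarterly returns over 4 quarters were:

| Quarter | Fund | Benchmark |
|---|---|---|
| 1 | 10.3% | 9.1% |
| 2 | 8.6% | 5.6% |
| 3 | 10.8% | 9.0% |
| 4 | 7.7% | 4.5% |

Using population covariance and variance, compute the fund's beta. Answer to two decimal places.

r̄p = 9.3500%,  r̄m = 7.0500%
Cov = Σ(rp − r̄p)(rm − r̄m) / 4 = 2.5175
Var(rm) = Σ(rm − r̄m)² / 4 = 4.1525
β = Cov / Var = 2.5175 / 4.1525 = 0.6063

0.61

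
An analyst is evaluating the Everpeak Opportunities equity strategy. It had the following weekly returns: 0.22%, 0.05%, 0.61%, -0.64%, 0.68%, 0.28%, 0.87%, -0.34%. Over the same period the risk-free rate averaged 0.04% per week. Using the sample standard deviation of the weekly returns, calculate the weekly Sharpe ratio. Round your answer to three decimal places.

0.341

r̄ = (0.22 + 0.05 + 0.61 − 0.64 + 0.68 + 0.28 + 0.87 − 0.34) / 8 = 0.2163%
Σ(r − r̄)² = 1.8718; sample σ = √(1.8718/7) = 0.5171%
Sharpe = (r̄ − rf) / σ = (0.2163 − 0.04) / 0.5171 = 0.1763 / 0.5171 = 0.3409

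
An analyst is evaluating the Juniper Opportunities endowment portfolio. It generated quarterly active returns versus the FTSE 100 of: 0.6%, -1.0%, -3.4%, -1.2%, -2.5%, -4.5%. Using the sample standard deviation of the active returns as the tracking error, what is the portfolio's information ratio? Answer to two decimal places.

Mean return r̄ = -12.00 / 6 = -2.0000%
Σ(r − r̄)² = (0.6 − (-2.0000))² + (-1 − (-2.0000))² + … = 16.8600
sample σ = √(16.8600 / 5) = √3.3720 = 1.8363%
IR = r̄ / tracking error = -2.0000 / 1.8363 = -1.0891

-1.09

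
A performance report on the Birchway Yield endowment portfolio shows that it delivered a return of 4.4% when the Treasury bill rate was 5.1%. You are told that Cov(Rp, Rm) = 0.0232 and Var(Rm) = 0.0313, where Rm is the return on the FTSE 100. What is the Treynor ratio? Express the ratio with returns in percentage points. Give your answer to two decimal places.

β = Cov / Var = 0.0232 / 0.0313 = 0.7412
Treynor = (Rp − Rf) / β = (4.4% − 5.1%) / 0.7412 = -0.70 / 0.7412 = -0.9444

-0.94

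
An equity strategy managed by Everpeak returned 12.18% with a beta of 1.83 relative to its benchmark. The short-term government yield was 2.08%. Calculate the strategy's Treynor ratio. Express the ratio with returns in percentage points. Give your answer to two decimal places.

Treynor = (Rp − Rf) / β = (12.18% − 2.08%) / 1.83 = 10.10 / 1.83 = 5.5191

5.52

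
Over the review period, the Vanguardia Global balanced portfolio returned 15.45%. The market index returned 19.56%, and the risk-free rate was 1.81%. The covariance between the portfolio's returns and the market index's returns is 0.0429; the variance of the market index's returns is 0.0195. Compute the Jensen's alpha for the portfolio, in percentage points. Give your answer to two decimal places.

-25.41

β = Cov / Var = 0.0429 / 0.0195 = 2.2000
E[R] = Rf + β(Rm − Rf) = 1.81% + 2.2000 × (19.56% − 1.81%) = 40.8600%
α = Rp − E[R] = 15.45% − 40.8600% = -25.4100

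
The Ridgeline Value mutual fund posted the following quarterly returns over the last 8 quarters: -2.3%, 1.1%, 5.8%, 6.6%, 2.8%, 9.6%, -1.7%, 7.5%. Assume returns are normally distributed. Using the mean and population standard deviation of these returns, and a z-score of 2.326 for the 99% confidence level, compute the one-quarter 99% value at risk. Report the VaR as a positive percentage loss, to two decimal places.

Mean return r̄ = 29.40 / 8 = 3.6750%
Population σ = √[Σ(r − r̄)² / 8] = √[134.7950 / 8] = √16.8494 = 4.1048%
VaR = −(r̄ − z·σ) = −(3.6750 − 2.326 × 4.1048) = −(-5.8728) = 5.8728%

5.87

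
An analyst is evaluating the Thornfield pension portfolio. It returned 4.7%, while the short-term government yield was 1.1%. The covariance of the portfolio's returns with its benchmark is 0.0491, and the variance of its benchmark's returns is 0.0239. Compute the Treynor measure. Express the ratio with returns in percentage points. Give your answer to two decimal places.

β = Cov / Var = 0.0491 / 0.0239 = 2.0544
Treynor = (Rp − Rf) / β = (4.7% − 1.1%) / 2.0544 = 3.60 / 2.0544 = 1.7523

1.75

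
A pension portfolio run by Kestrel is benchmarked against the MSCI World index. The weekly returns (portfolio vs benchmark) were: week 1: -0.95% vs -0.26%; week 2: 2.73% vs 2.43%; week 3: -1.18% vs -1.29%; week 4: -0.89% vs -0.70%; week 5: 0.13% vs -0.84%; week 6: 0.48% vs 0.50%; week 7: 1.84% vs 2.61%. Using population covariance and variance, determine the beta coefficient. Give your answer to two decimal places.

0.88

r̄p = 0.3086%,  r̄m = 0.3500%
Cov = Σ(rp − r̄p)(rm − r̄m) / 7 = 1.8862
Var(rm) = Σ(rm − r̄m)² / 7 = 2.1481
β = Cov / Var = 1.8862 / 2.1481 = 0.8781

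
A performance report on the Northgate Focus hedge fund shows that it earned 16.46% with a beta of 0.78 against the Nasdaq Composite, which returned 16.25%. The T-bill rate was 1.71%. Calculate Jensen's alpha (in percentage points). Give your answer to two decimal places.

3.41

CAPM expected return = Rf + β(Rm − Rf) = 1.71% + 0.78 × (16.25% − 1.71%) = 1.71 + 0.78 × 14.54 = 13.0512%
Jensen's α = Rp − E[R] = 16.46% − 13.0512% = 3.4088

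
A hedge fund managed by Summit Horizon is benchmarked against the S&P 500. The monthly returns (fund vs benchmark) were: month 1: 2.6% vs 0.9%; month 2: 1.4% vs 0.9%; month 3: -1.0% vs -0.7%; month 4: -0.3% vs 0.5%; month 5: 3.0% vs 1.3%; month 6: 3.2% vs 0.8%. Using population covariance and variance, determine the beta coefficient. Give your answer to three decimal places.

r̄p = 1.4833%,  r̄m = 0.6167%
Cov = Σ(rp − r̄p)(rm − r̄m) / 6 = 0.8536
Var(rm) = Σ(rm − r̄m)² / 6 = 0.4014
β = Cov / Var = 0.8536 / 0.4014 = 2.1266

2.127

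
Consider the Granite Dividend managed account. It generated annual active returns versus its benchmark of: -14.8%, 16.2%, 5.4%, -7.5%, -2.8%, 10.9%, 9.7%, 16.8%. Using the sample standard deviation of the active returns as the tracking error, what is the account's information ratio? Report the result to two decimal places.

r̄ = (-14.8 + 16.2 + 5.4 − 7.5 − 2.8 + 10.9 + 9.7 + 16.8) / 8 = 4.2375%
Σ(r − r̄)² = 926.2188; sample σ = √(926.2188/7) = 11.5029%
IR = r̄ / tracking error = 4.2375 / 11.5029 = 0.3684

0.37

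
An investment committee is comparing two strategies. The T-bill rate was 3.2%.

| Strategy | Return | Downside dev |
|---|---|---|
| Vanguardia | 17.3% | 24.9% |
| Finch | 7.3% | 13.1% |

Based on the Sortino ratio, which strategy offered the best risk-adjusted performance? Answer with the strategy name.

Vanguardia: Sortino ratio = (17.3% − 3.2%) / 24.9% = 0.566
Finch: Sortino ratio = (7.3% − 3.2%) / 13.1% = 0.313
Highest: Vanguardia (0.566).

Vanguardia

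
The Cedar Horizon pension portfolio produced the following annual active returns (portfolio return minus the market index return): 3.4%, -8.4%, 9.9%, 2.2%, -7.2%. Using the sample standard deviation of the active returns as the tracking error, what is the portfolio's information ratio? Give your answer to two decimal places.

0.00

r̄ = (3.4 − 8.4 + 9.9 + 2.2 − 7.2) / 5 = -0.10 / 5 = -0.0200%
Σ(r − r̄)² = (3.4 − (-0.0200))² + (-8.4 − (-0.0200))² + … = 236.8080
sample σ = √(236.8080 / 4) = √59.2020 = 7.6943%
IR = r̄ / tracking error = -0.0200 / 7.6943 = -0.0026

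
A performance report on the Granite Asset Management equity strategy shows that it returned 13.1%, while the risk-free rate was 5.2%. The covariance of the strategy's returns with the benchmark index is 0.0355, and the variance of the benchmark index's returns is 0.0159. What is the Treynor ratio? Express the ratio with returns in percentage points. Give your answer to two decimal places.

3.54

β = Cov / Var = 0.0355 / 0.0159 = 2.2327
Treynor = (Rp − Rf) / β = (13.1% − 5.2%) / 2.2327 = 7.90 / 2.2327 = 3.5383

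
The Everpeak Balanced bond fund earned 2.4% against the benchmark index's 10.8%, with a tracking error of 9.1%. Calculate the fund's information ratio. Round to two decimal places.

-0.92

IR = (Rp − Rb) / TE = (2.4% − 10.8%) / 9.1% = -8.40% / 9.1% = -0.9231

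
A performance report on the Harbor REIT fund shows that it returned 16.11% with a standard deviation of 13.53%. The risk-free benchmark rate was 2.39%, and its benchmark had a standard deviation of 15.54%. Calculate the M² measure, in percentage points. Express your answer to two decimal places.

Sharpe = (Rp − Rf) / σp = (16.11% − 2.39%) / 13.53% = 1.0140
M² = Rf + Sharpe × σm = 2.39% + 1.0140 × 15.54% = 18.1476%

18.15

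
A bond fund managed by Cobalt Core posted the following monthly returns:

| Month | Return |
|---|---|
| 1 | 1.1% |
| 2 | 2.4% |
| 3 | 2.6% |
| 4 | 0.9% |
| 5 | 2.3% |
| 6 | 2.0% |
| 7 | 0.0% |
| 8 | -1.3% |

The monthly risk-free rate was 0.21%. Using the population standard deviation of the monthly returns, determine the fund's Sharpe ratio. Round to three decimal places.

μ = (1.1 + 2.4 + 2.6 + 0.9 + 2.3 + 2 + 0 − 1.3) / 8 = 10.00 / 8 = 1.2500%
Σ(r − μ)² = 13.0200; population σ = √(13.0200/8) = 1.2757%
Sharpe = (μ − rf) / σ = (1.2500 − 0.21) / 1.2757 = 1.0400 / 1.2757 = 0.8152

0.815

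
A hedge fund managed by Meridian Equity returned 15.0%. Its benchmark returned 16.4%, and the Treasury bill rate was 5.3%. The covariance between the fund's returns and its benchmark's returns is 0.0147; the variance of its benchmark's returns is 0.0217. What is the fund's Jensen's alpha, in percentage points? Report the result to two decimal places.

β = Cov / Var = 0.0147 / 0.0217 = 0.6774
E[R] = Rf + β(Rm − Rf) = 5.3% + 0.6774 × (16.4% − 5.3%) = 12.8191%
α = Rp − E[R] = 15.0% − 12.8191% = 2.1809

2.18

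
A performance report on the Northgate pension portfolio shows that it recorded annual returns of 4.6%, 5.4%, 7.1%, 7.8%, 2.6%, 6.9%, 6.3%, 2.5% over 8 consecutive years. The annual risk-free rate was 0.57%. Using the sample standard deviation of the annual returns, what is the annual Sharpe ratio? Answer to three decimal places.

2.390

μ = (4.6 + 5.4 + 7.1 + 7.8 + 2.6 + 6.9 + 6.3 + 2.5) / 8 = 5.4000%
Sample std dev = √[28.6000 / 7] = 2.0213%
Sharpe = (μ − rf) / σ = (5.4000 − 0.57) / 2.0213 = 4.8300 / 2.0213 = 2.3896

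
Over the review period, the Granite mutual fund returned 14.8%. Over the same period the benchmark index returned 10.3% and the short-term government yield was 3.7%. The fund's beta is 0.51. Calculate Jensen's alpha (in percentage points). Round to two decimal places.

7.73

CAPM expected return = Rf + β(Rm − Rf) = 3.7% + 0.51 × (10.3% − 3.7%) = 3.7 + 0.51 × 6.60 = 7.0660%
Jensen's α = Rp − E[R] = 14.8% − 7.0660% = 7.7340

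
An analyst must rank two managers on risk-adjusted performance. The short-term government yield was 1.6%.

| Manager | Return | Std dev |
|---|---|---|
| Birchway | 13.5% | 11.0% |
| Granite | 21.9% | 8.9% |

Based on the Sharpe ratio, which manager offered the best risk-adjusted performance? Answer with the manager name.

Birchway: Sharpe ratio = (13.5% − 1.6%) / 11.0% = 1.082
Granite: Sharpe ratio = (21.9% − 1.6%) / 8.9% = 2.281
Highest: Granite (2.281).

Granite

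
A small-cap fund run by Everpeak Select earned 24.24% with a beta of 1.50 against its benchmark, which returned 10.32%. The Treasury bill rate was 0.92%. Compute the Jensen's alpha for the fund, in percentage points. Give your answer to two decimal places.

CAPM expected return = Rf + β(Rm − Rf) = 0.92% + 1.50 × (10.32% − 0.92%) = 0.92 + 1.50 × 9.40 = 15.0200%
Jensen's α = Rp − E[R] = 24.24% − 15.0200% = 9.2200

9.22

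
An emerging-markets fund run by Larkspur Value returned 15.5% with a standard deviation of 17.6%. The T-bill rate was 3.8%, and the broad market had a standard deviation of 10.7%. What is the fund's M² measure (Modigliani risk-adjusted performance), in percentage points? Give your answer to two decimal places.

Sharpe = (Rp − Rf) / σp = (15.5% − 3.8%) / 17.6% = 0.6648
M² = Rf + Sharpe × σm = 3.8% + 0.6648 × 10.7% = 10.9134%

10.91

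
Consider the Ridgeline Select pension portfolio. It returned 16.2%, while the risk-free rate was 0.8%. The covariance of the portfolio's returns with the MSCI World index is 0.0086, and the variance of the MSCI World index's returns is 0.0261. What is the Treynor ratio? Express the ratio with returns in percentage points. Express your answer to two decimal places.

β = Cov / Var = 0.0086 / 0.0261 = 0.3295
Treynor = (Rp − Rf) / β = (16.2% − 0.8%) / 0.3295 = 15.40 / 0.3295 = 46.7375

46.74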